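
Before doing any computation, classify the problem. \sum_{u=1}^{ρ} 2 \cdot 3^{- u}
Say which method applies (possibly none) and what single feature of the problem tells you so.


Best approach: the geometric series formula — consecutive terms stand in a fixed index-free ratio — the geometric sum formula closes it.


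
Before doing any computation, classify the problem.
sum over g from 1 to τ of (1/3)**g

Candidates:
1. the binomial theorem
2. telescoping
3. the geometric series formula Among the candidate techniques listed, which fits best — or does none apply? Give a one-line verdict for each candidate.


Method: the geometric series formula — consecutive terms stand in a fixed index-free ratio — the geometric sum formula closes it.
- the binomial theorem — the terms lack the binomial-coefficient-weighted complementary-power pattern of an expansion.
- telescoping: writing out consecutive terms as given produces no pairwise cancellation.
- the geometric series formula — yes — fits the structure here.


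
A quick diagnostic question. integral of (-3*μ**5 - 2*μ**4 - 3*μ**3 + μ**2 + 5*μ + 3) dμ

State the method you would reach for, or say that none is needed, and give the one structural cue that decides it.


Diagnosis: no special technique — the integrand is a sum of constant multiples of powers of μ — integrate term by term.


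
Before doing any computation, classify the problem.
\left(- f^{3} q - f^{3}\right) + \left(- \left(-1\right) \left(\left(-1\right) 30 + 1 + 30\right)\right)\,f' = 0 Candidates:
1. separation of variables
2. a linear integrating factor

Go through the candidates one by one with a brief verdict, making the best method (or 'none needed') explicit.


Technique: separation of variables — solved for the derivative, the right side splits multiplicatively into a function of each variable alone — divide and integrate each side.
- separation of variables — yes, a natural case for it.
- a linear integrating factor: the unknown enters nonlinearly (through a power, a denominator, or a transcendental function), which the linear integrating-factor recipe cannot absorb as-is — any repair would come from a preliminary substitution, not the factor.


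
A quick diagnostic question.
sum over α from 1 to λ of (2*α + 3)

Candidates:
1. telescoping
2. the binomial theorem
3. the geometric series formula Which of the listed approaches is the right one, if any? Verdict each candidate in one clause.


Method: no special technique — recognize the absence of structure: constant-multiple powers of α summed plainly, no special method required.
- telescoping: neither a shifted-difference shape nor integer-spaced poles are present.
- the binomial theorem — the terms lack the binomial-coefficient-weighted complementary-power pattern of an expansion.
- the geometric series formula: consecutive terms are not related by a fixed multiplier.


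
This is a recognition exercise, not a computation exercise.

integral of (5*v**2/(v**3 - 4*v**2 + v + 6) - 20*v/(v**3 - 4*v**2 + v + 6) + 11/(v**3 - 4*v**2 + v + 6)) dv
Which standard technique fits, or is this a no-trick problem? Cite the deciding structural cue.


Technique: partial fractions — break v**3 - 4*v**2 + v + 6 into its roots and the integral splits into logarithm-sized bites.


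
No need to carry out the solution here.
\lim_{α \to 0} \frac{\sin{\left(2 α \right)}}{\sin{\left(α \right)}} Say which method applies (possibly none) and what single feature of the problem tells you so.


Verdict: l'Hôpital's rule (0/0) — the 0/0 form at 0 is the signature situation for l'Hôpital's rule. A first-order expansion at the point is an equally standard path; the rule packages it.


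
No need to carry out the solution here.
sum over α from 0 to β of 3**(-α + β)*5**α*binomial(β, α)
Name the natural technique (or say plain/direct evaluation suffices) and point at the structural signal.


Technique: the binomial theorem — terms weighting binomial(β, α) against matched powers of 5 and 3 reassemble into (5 + 3)^β by the binomial theorem.


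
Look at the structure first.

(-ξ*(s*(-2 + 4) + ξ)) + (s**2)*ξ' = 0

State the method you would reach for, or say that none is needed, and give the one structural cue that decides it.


Technique: the homogeneous substitution — the slope's numerator and denominator have matching total degree, so it depends only on ξ/s and the ratio substitution collapses it. This doubles as a Bernoulli equation in the unknown as written; the homogeneous route needs no setup at all.


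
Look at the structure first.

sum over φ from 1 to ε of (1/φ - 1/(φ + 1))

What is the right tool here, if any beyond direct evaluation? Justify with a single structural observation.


Best approach: telescoping — difference-of-shifts structure (each term adds 1/φ, then subtracts its one-index-advanced value, which the following term adds back) leaves only the first and last pieces standing.


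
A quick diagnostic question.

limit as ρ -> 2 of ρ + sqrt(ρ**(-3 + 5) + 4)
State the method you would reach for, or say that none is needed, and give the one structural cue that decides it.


Diagnosis: no special technique — the expression is continuous at 2 — substitute and evaluate; no indeterminate form appears.


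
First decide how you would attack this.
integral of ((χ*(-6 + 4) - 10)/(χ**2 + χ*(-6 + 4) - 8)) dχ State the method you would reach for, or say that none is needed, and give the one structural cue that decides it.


Method: partial fractions — a proper rational integrand whose denominator splits into simpler factors — decompose into partial fractions first.


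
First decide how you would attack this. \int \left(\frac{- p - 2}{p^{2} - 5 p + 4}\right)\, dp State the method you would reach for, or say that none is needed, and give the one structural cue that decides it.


Method: partial fractions — the bottom factors while the top stays lower-degree — split into simple fractions and integrate piece by piece.


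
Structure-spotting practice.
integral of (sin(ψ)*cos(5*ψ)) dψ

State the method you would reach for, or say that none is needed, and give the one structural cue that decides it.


Verdict: a trigonometric identity — the product sin(ψ)*cos(5*ψ) converts to a sum of single-frequency sinusoids via the product-to-sum identity.


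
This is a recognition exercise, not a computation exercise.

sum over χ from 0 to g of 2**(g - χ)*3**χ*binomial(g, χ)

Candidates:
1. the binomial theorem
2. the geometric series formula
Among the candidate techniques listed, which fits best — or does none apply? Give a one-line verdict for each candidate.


Best approach: the binomial theorem — terms weighting binomial(g, χ) against matched powers of 3 and 2 reassemble into (3 + 2)^g by the binomial theorem.
- the binomial theorem — a fit — the right tool for this form.
- the geometric series formula: consecutive terms are not related by a fixed multiplier.


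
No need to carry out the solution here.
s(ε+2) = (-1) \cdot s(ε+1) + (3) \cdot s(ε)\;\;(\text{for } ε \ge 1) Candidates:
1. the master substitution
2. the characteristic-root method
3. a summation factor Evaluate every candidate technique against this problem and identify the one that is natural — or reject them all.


Method: the characteristic-root method — the recurrence is linear and homogeneous with constant coefficients, so the ansatz r^ε turns it into a polynomial equation for r.
- the master substitution — the recursion steps by a constant offset, so exponential reindexing is pointless.
- the characteristic-root method — applicable, and directly so.
- a summation factor — the recurrence reaches back more than one step, outside the first-order family a summation factor normalizes.


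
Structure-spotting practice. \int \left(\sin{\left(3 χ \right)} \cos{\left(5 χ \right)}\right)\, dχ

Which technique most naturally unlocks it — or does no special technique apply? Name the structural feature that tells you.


Method: a trigonometric identity — cross-frequency products like \sin{\left(3 χ \right)} \cos{\left(5 χ \right)} are the textbook product-to-sum case — the identity converts them to directly integrable sinusoids.


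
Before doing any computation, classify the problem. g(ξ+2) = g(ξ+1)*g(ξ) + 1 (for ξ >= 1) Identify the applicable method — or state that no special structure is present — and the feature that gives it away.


Best approach: no special technique — the recurrence is nonlinear in the sequence terms; no linear-recurrence method fits it as written — one iterates or studies it directly.


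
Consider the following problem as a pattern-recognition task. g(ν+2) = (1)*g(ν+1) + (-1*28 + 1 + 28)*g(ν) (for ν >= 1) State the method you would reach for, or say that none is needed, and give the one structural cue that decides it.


Verdict: the characteristic-root method — shift-invariance with fixed coefficients calls for exponential trials; the characteristic polynomial finds every r^ν.


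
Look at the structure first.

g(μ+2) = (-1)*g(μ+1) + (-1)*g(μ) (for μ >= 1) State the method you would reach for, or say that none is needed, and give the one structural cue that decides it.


Verdict: the characteristic-root method — the recurrence is linear and homogeneous with constant coefficients, so the ansatz r^μ turns it into a polynomial equation for r.


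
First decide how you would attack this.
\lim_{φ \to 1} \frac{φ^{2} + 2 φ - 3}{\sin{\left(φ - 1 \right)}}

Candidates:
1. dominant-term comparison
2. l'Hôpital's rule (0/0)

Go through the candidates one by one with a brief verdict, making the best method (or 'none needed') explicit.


Verdict: l'Hôpital's rule (0/0) — substituting 1 gives 0 over 0; differentiate top and bottom once and re-evaluate. The standard small-argument limits would also carry it; the rule is the systematic route.
- dominant-term comparison: no dominant power emerges to decide the limit by degree comparison.
- l'Hôpital's rule (0/0) — a fit — the right tool for this form.


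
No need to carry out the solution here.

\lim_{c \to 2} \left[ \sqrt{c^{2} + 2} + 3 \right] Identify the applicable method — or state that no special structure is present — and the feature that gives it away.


Verdict: no special technique — no zero denominators, no indeterminate clash at 2 — substitute and read off the value.


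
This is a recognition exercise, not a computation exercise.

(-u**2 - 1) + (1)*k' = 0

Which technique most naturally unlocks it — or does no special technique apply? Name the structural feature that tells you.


Diagnosis: no special technique — the slope is a function of u alone, so integrate both sides directly.


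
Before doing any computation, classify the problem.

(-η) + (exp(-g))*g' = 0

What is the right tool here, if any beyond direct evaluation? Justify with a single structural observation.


Technique: separation of variables — one side of the product carries the independent variable, the other the unknown — the textbook separation shape. The cross-partial test also passes here (vacuously, each side single-variable); the potential-function route would work, separation is simply more immediate.


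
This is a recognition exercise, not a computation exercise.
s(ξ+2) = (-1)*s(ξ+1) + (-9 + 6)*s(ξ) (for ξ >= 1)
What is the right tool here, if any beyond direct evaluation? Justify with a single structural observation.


Diagnosis: the characteristic-root method — the recurrence is linear and homogeneous with constant coefficients, so the ansatz r^ξ turns it into a polynomial equation for r.


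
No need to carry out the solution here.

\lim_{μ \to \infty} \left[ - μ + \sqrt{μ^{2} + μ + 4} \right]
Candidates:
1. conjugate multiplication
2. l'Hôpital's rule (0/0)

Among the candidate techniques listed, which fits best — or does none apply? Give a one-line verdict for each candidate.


Diagnosis: conjugate multiplication — turning the difference into a conjugate-rationalized ratio makes the limit readable.
- conjugate multiplication — applicable, and directly so.
- l'Hôpital's rule (0/0) — no quotient structure at all: the clash is ∞ minus ∞, which rationalizing converts into a tractable ratio.


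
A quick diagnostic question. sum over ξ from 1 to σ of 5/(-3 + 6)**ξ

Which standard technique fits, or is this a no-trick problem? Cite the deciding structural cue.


Technique: the geometric series formula — consecutive terms stand in a fixed index-free ratio — the geometric sum formula closes it.


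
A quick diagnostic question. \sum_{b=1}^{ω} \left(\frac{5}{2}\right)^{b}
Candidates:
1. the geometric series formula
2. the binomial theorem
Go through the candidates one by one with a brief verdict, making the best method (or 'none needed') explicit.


Method: the geometric series formula — term-over-term division gives \frac{5}{2} every time — index-free ratio, geometric sum formula applies.
- the geometric series formula: a fit — the right tool for this form.
- the binomial theorem — the terms do not reassemble into a binomial power.


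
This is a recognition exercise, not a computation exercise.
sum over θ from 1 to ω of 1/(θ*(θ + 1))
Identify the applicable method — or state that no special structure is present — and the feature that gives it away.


Best approach: telescoping — the summand 1/(θ*(θ + 1)) decomposes into fractions whose poles differ by an integer shift — the series collapses.


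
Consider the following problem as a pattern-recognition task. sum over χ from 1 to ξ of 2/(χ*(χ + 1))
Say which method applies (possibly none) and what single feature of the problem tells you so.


Verdict: telescoping — 2/(χ*(χ + 1)) is a collapsed telescope: expand it into simple fractions to see the cancellation.


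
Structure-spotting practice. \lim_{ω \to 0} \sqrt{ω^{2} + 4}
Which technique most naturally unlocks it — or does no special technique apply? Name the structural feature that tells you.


Diagnosis: no special technique — no vanishing denominator and no indeterminate clash at the point — evaluation is immediate.


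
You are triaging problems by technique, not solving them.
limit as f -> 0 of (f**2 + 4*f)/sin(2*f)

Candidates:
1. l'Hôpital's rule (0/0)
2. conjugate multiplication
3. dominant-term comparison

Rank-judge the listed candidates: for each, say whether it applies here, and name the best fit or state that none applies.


Technique: l'Hôpital's rule (0/0) — plug in 0: top and bottom both hit zero, so differentiate each and retry. Known elementary limits would finish this too — the rule just bypasses the case analysis.
- l'Hôpital's rule (0/0): applicable, and directly so.
- conjugate multiplication — there are no radicals in tension whose conjugate would simplify matters.
- dominant-term comparison: no dominant power emerges to decide the limit by degree comparison.


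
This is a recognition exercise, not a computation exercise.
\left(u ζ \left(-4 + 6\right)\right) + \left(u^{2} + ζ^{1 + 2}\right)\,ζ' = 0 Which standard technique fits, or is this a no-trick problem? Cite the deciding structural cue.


Method: the exact-equation method — take the mixed partials of u ζ \left(-4 + 6\right) and (u^{2} + ζ^{1 + 2}): they are equal, which certifies an exact differential.


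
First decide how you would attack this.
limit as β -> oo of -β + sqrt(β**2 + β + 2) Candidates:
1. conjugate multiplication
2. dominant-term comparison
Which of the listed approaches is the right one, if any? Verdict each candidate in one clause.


Verdict: conjugate multiplication — the ∞ − ∞ radical form is the exact trigger for the conjugate maneuver.
- conjugate multiplication — yes — fits the structure here.
- dominant-term comparison: no dominant-degree comparison decides it.


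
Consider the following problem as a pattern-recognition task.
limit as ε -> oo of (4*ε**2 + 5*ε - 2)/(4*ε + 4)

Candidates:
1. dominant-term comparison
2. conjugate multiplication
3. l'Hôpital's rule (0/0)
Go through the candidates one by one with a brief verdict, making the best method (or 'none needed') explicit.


Best approach: dominant-term comparison — divide by the highest power of ε present: lower-order terms vanish and the dominant ratio remains.
- dominant-term comparison — applies; the problem has the shape this method handles.
- conjugate multiplication: the conjugate move applies to radical differences, which this is not.
- l'Hôpital's rule (0/0): as a single quotient the expression runs to ∞/∞ at the limit point — an at-infinity form of the rule would apply, though the leading-growth comparison is the direct reading.


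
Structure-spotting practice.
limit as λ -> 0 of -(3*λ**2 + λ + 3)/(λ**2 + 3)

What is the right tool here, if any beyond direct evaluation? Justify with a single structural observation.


Diagnosis: no special technique — the expression is continuous at the evaluation point — substitute directly; no indeterminate form appears.


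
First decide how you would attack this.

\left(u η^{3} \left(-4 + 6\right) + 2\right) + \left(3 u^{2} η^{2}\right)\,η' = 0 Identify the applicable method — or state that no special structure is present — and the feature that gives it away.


Diagnosis: the exact-equation method — equality of cross partials is the green light — assemble the potential function term by term.


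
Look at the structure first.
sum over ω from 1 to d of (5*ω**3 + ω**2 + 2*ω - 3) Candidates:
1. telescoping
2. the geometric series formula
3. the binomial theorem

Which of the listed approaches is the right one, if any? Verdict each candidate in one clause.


Diagnosis: no special technique — the sum is polynomial through and through; closed forms for each power of ω finish it directly.
- telescoping: in the displayed form, no term reappears at a neighboring index to cancel against.
- the geometric series formula: consecutive terms are not related by a fixed multiplier.
- the binomial theorem: no binomial coefficients pair with matched powers.


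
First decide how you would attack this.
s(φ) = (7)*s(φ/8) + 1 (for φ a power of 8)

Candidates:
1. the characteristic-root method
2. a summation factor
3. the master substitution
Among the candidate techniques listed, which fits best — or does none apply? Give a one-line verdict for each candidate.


Method: the master substitution — the index is divided (φ/8), not shifted — substitute φ = 8^m to straighten it into a shift recurrence.
- the characteristic-root method — the recursion divides its index rather than shifting it — outside the constant-shift family the root method covers.
- a summation factor: the recursion divides its index rather than shifting it — there is no previous-term chain for a summation factor to telescope.
- the master substitution — applicable, and directly so.


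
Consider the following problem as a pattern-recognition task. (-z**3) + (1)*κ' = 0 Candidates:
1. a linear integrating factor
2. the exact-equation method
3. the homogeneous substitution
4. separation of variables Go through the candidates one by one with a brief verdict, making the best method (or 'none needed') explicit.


Best approach: no special technique — solved for the derivative, no κ appears — this is antidifferentiation in z wearing ODE clothing.
- a linear integrating factor — with the unknown absent the integrating factor is a formality; direct integration is the working structure.
- the exact-equation method — with the unknown absent from both coefficients, the cross-partial test holds emptily — nothing for the exact method to work on.
- the homogeneous substitution: the slope is not a function of the ratio of the variables alone.
- separation of variables: with no unknown in the slope, separating variables is a formality — the equation integrates directly.


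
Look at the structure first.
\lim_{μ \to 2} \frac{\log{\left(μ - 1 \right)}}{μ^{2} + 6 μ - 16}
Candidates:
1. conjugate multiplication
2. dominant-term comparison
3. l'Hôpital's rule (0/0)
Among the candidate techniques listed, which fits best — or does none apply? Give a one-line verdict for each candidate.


Method: l'Hôpital's rule (0/0) — both numerator and denominator vanish at 2: the genuine 0/0 indeterminate that l'Hôpital exists for. Expanding numerator and denominator to first order gives the same value — the rule automates exactly that.
- conjugate multiplication: there is no infinity-minus-infinity radical difference to rationalize.
- dominant-term comparison: no ranking of term growth rates resolves the limit here.
- l'Hôpital's rule (0/0): yes — fits the structure here.


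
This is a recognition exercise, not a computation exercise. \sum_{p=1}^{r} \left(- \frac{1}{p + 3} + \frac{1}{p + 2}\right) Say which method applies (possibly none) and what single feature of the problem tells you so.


Technique: telescoping — the summand is built as \frac{1}{p + 2} minus its own successor — adjacent terms annihilate down the line.


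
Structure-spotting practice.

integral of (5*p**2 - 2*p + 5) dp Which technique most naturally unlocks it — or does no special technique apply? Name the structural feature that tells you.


Diagnosis: no special technique — nothing composite, nothing rational, nothing trigonometric — each constant-multiple power of p integrates by the power rule alone.


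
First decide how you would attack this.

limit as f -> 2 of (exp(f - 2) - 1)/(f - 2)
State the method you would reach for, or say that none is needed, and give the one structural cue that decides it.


Technique: l'Hôpital's rule (0/0) — both numerator and denominator vanish at 2: the genuine 0/0 indeterminate that l'Hôpital exists for. Expanding numerator and denominator to first order gives the same value — the rule automates exactly that.


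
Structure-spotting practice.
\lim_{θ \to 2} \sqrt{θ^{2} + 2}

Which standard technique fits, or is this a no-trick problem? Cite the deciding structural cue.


Diagnosis: no special technique — no vanishing denominator and no indeterminate clash at the point — evaluation is immediate.


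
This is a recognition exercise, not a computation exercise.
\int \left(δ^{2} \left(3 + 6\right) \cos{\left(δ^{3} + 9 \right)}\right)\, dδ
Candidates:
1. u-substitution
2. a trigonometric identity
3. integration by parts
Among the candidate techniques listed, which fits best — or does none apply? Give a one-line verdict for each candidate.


Diagnosis: u-substitution — collected, the integrand has one factor that is, up to a constant, the derivative of an inner expression the rest depends on — substitute for that inner expression.
- u-substitution — applicable, and directly so.
- a trigonometric identity: no even trigonometric power and no product of distinct frequencies to rewrite.
- integration by parts — the non-polynomial partner is not one of the parts kernels — exp, sine, or cosine with a degree-1 argument, or a logarithm.


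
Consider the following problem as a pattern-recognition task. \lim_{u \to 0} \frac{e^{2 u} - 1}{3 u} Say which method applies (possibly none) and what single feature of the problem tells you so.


Technique: l'Hôpital's rule (0/0) — the 0/0 form at 0 is the signature situation for l'Hôpital's rule. A first-order expansion at the point is an equally standard path; the rule packages it.


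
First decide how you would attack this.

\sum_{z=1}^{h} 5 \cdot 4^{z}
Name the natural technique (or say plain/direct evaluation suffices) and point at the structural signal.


Verdict: the geometric series formula — each summand is the previous one scaled by 4; that constant multiplier is itself the geometric structure.


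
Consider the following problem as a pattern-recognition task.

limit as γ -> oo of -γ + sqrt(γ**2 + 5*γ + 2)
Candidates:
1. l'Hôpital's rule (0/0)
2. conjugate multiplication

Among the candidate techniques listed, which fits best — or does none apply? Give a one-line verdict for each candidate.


Technique: conjugate multiplication — sqrt(γ**2 + 5*γ + 2) and γ both blow up, but their difference is tame once the conjugate rationalizes it.
- l'Hôpital's rule (0/0): the expression is a difference driving to ∞ − ∞, not a 0/0 quotient — there is no ratio for the rule to differentiate.
- conjugate multiplication — applies; the problem has the shape this method handles.


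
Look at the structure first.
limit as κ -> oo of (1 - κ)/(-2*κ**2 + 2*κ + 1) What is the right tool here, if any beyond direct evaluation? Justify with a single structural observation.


Best approach: dominant-term comparison — growth-rate triage: the leading powers of κ decide the limit, everything else is noise. As a single quotient, the ∞/∞ shape would yield to repeated differentiation as well — the growth comparison gets there in one look.


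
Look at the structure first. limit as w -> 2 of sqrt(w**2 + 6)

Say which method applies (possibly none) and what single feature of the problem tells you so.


Technique: no special technique — no denominator vanishes and nothing blows up at 2: direct substitution is the whole computation.


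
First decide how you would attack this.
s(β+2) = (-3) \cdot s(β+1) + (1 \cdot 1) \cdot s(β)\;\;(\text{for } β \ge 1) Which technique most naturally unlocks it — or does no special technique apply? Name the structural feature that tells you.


Technique: the characteristic-root method — the recurrence is linear and homogeneous with constant coefficients, so the ansatz r^β turns it into a polynomial equation for r.


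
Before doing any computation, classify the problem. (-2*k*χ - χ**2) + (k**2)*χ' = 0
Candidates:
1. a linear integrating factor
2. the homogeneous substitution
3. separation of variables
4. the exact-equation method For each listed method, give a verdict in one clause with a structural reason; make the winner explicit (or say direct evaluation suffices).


Method: the homogeneous substitution — the slope is degree-zero homogeneous: the ratio substitution v = χ/k collapses it. A Bernoulli substitution is a fair alternative on this equation directly; the homogeneous reading takes it as given.
- a linear integrating factor: a nonlinear term in the unknown puts this outside the integrating-factor template.
- the homogeneous substitution: applicable, and directly so.
- separation of variables — no division isolates the independent variable from the unknown.
- the exact-equation method — exactness fails on the nose — the mixed partials do not match.


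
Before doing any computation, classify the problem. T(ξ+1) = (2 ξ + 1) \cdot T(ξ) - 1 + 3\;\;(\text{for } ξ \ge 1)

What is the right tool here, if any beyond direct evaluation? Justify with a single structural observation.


Technique: a summation factor — an index-dependent multiplier 2 ξ + 1 rules out characteristic roots; a summation factor converts it to a pure difference.


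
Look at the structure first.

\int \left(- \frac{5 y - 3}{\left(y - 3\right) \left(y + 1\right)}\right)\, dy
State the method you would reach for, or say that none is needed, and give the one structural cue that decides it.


Verdict: partial fractions — a proper rational integrand whose denominator splits into simpler factors — decompose into partial fractions first.


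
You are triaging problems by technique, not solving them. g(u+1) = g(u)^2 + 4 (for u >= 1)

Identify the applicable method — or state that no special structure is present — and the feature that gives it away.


Diagnosis: no special technique — the unknown sequence enters the update nonlinearly, so no linear method fits the recurrence as written — direct iteration remains.


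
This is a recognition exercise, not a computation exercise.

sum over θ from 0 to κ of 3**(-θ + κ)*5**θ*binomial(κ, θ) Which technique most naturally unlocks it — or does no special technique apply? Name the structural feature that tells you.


Technique: the binomial theorem — the summand is term θ of a binomial expansion in 5 and 3; the whole sum is a single power.


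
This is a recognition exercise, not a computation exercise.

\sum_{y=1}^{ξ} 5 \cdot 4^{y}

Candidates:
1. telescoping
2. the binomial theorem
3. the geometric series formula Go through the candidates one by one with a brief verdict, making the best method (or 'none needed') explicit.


Verdict: the geometric series formula — term-over-term division gives 4 every time — index-free ratio, geometric sum formula applies.
- telescoping — computed from the summand as displayed, the partial sums build up without the pairwise collapse telescoping exploits.
- the binomial theorem — no binomial coefficients pair up with complementary powers here.
- the geometric series formula: applies; the problem has the shape this method handles.


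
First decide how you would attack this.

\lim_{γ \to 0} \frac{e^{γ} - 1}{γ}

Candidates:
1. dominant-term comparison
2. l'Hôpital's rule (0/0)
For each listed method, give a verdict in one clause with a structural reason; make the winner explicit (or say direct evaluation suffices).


Verdict: l'Hôpital's rule (0/0) — the 0/0 form at 0 is the signature situation for l'Hôpital's rule. The standard small-argument limits would also carry it; the rule is the systematic route.
- dominant-term comparison: no dominant-degree comparison decides it.
- l'Hôpital's rule (0/0): applicable, and directly so.


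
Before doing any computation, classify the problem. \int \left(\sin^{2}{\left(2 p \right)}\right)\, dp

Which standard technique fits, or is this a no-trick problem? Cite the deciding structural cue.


Diagnosis: a trigonometric identity — the even exponent on \sin^{2}{\left(2 p \right)} signals one move: rewrite via cos of the doubled angle.


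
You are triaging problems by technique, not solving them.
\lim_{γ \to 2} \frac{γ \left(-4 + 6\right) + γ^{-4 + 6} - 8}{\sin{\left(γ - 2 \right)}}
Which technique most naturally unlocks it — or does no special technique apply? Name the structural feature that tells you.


Diagnosis: l'Hôpital's rule (0/0) — plug in 2: top and bottom both hit zero, so differentiate each and retry. Known elementary limits would finish this too — the rule just bypasses the case analysis.


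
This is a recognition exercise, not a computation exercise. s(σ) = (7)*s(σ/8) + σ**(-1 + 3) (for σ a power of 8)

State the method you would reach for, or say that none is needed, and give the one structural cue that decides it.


Diagnosis: the master substitution — the argument σ/8 divides the index by 8; the standard σ = 8^m substitution converts it to a constant-shift recurrence.


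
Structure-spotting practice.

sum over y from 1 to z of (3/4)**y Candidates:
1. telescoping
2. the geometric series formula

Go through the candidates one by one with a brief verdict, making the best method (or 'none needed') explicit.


Best approach: the geometric series formula — the ratio of consecutive terms is the constant 3/4, independent of the index — a geometric sum.
- telescoping — the terms as presented offer no neighboring cancellation — a telescoping rewrite may exist, but the displayed structure does not hand one over.
- the geometric series formula — applies; the problem has the shape this method handles.


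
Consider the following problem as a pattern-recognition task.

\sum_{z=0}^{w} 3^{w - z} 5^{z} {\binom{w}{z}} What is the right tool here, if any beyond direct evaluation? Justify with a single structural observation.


Diagnosis: the binomial theorem — {\binom{w}{z}} weighting matched powers of 5 and 3 is the expanded form of (5 + 3)^w — fold it back up.


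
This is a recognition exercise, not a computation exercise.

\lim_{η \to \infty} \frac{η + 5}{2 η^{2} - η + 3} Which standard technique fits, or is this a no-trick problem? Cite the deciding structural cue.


Technique: dominant-term comparison — divide through by the highest power of η; every lower-order term dies and the dominant terms decide the limit. Viewed as a single quotient this is an ∞/∞ form — an at-infinity application of l'Hôpital's rule would also resolve it; comparing leading growth reads the answer without differentiating.


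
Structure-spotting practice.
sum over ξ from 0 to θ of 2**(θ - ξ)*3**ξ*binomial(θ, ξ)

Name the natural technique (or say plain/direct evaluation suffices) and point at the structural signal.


Best approach: the binomial theorem — the summand is term ξ of a binomial expansion in 3 and 2; the whole sum is a single power.


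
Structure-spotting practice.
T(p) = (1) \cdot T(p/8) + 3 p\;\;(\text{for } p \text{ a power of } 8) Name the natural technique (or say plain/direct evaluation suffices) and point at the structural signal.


Best approach: the master substitution — the argument contracts 8-fold per step: reindex p exponentially and solve the linear recurrence in the new index.


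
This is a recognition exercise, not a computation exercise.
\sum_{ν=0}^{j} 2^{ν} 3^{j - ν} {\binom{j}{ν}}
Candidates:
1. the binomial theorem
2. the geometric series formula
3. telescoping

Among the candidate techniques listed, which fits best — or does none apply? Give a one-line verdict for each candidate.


Method: the binomial theorem — terms weighting {\binom{j}{ν}} against matched powers of 2 and 3 reassemble into (2 + 3)^j by the binomial theorem.
- the binomial theorem — applies; the problem has the shape this method handles.
- the geometric series formula: dividing successive terms gives an index-dependent quantity, not a constant.
- telescoping: computed from the summand as displayed, the partial sums build up without the pairwise collapse telescoping exploits.


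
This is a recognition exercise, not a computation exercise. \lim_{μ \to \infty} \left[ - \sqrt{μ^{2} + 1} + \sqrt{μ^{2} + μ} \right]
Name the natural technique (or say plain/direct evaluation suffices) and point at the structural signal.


Method: conjugate multiplication — the ∞ − ∞ radical form is the exact trigger for the conjugate maneuver.


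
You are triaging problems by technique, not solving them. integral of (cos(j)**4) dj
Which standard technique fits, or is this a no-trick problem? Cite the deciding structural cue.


Diagnosis: a trigonometric identity — an even power like cos(j)**4 flattens under the half-angle identity into first-degree cosines you can integrate directly.


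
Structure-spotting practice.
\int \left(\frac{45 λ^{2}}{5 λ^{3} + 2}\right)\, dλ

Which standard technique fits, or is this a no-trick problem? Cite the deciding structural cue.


Diagnosis: u-substitution — read it as f(5 λ^{3} + 2) times a constant multiple of d(5 λ^{3} + 2): one substitution, u = 5 λ^{3} + 2, finishes it.


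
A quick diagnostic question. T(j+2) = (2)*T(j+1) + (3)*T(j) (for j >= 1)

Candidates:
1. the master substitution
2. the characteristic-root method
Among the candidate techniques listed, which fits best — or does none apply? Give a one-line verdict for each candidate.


Technique: the characteristic-root method — the recurrence treats every index alike (constant coefficients, no forcing) — precisely the regime where r^j trials close it.
- the master substitution: this is shift-type recursion, outside the divide-and-conquer template.
- the characteristic-root method: applicable, and directly so.


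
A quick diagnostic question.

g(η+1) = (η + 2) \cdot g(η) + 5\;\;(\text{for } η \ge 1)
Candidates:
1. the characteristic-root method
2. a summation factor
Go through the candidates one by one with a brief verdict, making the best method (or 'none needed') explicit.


Best approach: a summation factor — one-term recursion with variable weight η + 2 is solved by product normalization, not by root-finding.
- the characteristic-root method — the coefficients vary with the index, breaking the constant-coefficient structure the method needs.
- a summation factor: a fit — the right tool for this form.


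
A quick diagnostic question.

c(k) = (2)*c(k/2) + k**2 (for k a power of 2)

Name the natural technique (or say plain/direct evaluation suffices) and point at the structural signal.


Best approach: the master substitution — the index is divided (k/2), not shifted — substitute k = 2^m to straighten it into a shift recurrence.


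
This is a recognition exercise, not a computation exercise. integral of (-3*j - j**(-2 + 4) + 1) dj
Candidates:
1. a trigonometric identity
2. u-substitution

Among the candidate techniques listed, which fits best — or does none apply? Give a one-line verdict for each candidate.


Diagnosis: no special technique — scan for structure and find none: constant multiples of powers of j, integrate directly.
- a trigonometric identity — with no trigonometric functions present, identity rewriting has no target.
- u-substitution — no substitution does more than relabel what direct integration already handles.


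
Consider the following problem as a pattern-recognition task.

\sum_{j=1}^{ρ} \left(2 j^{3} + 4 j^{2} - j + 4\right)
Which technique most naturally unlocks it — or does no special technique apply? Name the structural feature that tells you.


Best approach: no special technique — constant-multiple powers of j with no cancellation partners and no common ratio — use the standard power-sum formulas.


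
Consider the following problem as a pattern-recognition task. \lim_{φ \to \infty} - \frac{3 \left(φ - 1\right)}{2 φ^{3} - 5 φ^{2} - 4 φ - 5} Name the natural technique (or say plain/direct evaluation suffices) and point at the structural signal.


Verdict: dominant-term comparison — as φ grows, only the highest-degree terms matter — compare leading terms and read the limit off. Differentiating the expression as a single quotient would eventually settle it as well; matching dominant growth settles it immediately.


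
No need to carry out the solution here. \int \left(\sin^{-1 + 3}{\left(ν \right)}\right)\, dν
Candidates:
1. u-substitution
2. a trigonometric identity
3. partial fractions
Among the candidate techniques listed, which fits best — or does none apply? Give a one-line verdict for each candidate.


Technique: a trigonometric identity — reduce \sin^{-1 + 3}{\left(ν \right)} with the power-reduction formula and the integral becomes first-degree trigonometry.
- u-substitution: no subexpression of the integrand pairs with its own derivative as a factor — individual terms may offer their own substitutions, but any change of variable covering the whole integral would have to be constructed from outside the expression.
- a trigonometric identity: applicable, and directly so.
- partial fractions: there is no rational-function structure to decompose.


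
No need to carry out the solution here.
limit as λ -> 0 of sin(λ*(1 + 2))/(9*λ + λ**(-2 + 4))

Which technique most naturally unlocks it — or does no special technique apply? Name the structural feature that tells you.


Technique: l'Hôpital's rule (0/0) — the 0/0 form at 0 is the signature situation for l'Hôpital's rule. One could equally expand both pieces locally and compare leading terms; the rule does that in one stroke.


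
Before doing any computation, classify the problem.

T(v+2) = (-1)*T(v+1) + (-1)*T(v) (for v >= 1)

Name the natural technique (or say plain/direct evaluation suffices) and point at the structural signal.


Diagnosis: the characteristic-root method — because shifting v leaves the equation's coefficients unchanged, exponential trials reduce it to algebra.
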